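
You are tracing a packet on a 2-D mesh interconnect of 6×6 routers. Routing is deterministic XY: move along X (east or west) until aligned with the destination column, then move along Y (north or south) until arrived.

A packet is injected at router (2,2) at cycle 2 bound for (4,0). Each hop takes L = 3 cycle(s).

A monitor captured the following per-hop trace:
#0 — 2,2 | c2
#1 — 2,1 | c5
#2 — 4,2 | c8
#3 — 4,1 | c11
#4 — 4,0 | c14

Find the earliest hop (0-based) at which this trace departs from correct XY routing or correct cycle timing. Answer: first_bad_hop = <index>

  1: Δx=+0 Δy=-1 Δt=3 [BAD: Y-move but x=2≠4]

first_bad_hop = 1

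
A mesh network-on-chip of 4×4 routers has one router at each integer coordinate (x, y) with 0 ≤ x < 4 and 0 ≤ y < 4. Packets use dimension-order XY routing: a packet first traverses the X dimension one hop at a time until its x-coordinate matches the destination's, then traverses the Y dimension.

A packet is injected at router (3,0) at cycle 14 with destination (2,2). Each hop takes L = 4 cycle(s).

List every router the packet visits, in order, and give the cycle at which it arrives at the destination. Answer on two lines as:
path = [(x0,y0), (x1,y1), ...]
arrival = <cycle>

#0 — 3,0 | c14
#1 — 2,0 | c18 | W
#2 — 2,1 | c22 | N
#3 — 2,2 | c26 | N

path = [(3,0), (2,0), (2,1), (2,2)]
arrival = 26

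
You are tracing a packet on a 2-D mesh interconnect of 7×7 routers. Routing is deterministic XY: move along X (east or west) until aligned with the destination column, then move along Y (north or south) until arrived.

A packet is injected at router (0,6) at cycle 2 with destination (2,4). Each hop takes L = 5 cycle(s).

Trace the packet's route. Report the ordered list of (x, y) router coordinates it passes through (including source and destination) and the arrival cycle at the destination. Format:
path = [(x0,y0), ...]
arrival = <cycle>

t=2: at (0,6)
t=7: at (1,6) after E
t=12: at (2,6) after E
t=17: at (2,5) after S
t=22: at (2,4) after S

path = [(0,6), (1,6), (2,6), (2,5), (2,4)]
arrival = 22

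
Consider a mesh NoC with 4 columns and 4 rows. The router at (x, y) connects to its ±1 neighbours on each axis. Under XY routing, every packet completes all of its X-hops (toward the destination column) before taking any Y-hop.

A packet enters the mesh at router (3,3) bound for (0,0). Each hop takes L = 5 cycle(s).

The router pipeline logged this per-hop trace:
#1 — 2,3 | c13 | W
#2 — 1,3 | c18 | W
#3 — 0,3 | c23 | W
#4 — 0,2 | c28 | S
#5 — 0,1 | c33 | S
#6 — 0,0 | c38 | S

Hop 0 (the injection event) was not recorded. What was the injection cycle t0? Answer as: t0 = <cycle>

cyc[1] = 13 and cyc[k] = t0 + k·L for every k.
Subtract one hop: t0 = 13 − 5 = 8.

t0 = 8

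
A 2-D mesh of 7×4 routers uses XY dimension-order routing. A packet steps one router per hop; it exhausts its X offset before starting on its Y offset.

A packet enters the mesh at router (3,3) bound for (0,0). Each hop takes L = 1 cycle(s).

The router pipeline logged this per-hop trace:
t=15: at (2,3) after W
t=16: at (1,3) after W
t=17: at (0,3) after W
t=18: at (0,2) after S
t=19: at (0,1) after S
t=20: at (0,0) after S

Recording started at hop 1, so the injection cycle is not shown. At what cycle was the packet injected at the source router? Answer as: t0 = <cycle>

t0 = 14

Hop 1 reached at cycle 15; hop k is at t0 + k·L.
Subtract one hop: t0 = 15 − 1 = 14.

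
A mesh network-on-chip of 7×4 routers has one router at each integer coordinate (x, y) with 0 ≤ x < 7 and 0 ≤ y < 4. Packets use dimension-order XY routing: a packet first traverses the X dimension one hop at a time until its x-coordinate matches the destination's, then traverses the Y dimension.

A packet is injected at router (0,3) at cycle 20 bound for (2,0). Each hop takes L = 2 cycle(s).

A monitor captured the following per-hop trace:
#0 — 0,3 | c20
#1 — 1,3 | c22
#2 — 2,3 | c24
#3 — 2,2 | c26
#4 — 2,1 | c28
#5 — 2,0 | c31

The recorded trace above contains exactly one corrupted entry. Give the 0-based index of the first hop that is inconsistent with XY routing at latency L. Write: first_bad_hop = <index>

first_bad_hop = 5

  1: Δx=+1 Δy=+0 Δt=2 [ok]
  2: Δx=+1 Δy=+0 Δt=2 [ok]
  3: Δx=+0 Δy=-1 Δt=2 [ok]
  4: Δx=+0 Δy=-1 Δt=2 [ok]
  5: Δx=+0 Δy=-1 Δt=3 [BAD: Δcyc=3≠L]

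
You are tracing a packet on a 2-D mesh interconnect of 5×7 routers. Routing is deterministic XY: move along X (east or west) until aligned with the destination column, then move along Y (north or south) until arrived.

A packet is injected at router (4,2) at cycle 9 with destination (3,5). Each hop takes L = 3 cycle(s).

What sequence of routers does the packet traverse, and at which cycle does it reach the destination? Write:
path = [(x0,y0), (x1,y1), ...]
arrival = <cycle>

path = [(4,2), (3,2), (3,3), (3,4), (3,5)]
arrival = 21

[0] x=4 y=2 t=9
[1] x=3 y=2 t=12 →W
[2] x=3 y=3 t=15 →N
[3] x=3 y=4 t=18 →N
[4] x=3 y=5 t=21 →N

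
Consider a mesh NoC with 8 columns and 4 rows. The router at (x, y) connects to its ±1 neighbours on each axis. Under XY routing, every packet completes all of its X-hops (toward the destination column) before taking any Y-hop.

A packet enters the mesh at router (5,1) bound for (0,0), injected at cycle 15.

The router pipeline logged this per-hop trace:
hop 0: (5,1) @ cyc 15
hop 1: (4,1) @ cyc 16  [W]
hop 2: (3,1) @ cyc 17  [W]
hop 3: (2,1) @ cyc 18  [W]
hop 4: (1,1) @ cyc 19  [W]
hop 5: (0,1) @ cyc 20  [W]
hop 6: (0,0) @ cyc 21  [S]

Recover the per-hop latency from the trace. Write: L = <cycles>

L = 1

Between hops 0 and 1 the cycle counter advances 16 − 15 = 1.
Per-hop latency L = Δcyc = 1.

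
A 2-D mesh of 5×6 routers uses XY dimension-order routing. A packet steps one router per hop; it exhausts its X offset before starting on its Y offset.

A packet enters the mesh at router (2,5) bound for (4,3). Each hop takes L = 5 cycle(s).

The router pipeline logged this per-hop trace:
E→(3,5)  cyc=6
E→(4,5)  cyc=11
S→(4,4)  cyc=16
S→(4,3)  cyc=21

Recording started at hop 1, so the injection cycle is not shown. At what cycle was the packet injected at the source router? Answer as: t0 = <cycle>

t0 = 1

The first recorded entry is hop 1 at cycle 6.
Therefore t0 = 6 − L = 1.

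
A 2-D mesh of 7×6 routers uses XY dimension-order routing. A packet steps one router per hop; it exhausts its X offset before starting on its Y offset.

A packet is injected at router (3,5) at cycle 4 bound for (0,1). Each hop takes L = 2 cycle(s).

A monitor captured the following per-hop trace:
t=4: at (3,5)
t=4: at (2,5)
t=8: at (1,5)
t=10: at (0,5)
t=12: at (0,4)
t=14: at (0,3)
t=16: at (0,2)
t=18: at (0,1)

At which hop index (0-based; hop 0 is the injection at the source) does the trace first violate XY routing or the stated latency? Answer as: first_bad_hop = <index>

first_bad_hop = 1

[1] (-1,+0) / 0c ⇒ BAD: Δcyc=0≠L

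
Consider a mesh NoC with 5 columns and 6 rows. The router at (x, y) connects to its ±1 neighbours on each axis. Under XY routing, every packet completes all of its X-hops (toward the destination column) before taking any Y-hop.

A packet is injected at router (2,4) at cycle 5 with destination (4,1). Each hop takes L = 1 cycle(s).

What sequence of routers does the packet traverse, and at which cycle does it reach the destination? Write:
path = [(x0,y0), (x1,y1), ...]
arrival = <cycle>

t=5: at (2,4)
t=6: at (3,4) after E
t=7: at (4,4) after E
t=8: at (4,3) after S
t=9: at (4,2) after S
t=10: at (4,1) after S

path = [(2,4), (3,4), (4,4), (4,3), (4,2), (4,1)]
arrival = 10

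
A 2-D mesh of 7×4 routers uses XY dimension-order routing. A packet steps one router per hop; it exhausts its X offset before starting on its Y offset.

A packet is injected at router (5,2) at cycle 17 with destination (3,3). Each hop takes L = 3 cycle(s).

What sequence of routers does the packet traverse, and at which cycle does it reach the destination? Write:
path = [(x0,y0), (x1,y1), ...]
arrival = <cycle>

path = [(5,2), (4,2), (3,2), (3,3)]
arrival = 26

  0. router=(5,2) cycle=17 (inject)
  1. router=(4,2) cycle=20 dir=W
  2. router=(3,2) cycle=23 dir=W
  3. router=(3,3) cycle=26 dir=N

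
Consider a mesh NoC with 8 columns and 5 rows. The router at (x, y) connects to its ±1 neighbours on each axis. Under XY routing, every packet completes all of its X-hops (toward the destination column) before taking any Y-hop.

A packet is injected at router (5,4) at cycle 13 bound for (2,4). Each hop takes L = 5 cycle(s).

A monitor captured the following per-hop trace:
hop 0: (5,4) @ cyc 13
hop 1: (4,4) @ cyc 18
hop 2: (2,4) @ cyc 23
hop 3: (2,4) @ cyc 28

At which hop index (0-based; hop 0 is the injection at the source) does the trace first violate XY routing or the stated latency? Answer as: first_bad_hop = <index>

hop 1: step (-1,+0), +5 cyc — ok
hop 2: step (-2,+0), +5 cyc — BAD: non-unit step

first_bad_hop = 2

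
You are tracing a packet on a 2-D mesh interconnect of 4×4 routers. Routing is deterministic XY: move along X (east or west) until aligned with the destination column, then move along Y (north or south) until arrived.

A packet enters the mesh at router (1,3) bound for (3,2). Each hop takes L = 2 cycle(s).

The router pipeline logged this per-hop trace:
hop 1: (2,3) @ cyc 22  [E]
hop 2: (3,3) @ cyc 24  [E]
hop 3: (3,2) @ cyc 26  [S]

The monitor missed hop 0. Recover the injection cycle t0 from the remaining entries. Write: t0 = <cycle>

At hop 1 the cycle is 22; in general cyc_k = t0 + kL.
Therefore t0 = 22 − L = 20.

t0 = 20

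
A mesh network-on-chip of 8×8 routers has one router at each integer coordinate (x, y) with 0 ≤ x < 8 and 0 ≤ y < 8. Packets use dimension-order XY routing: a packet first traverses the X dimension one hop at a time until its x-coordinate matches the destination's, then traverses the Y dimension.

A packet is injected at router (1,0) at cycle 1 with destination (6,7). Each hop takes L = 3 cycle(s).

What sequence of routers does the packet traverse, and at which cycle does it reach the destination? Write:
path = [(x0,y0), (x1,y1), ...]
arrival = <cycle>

path = [(1,0), (2,0), (3,0), (4,0), (5,0), (6,0), (6,1), (6,2), (6,3), (6,4), (6,5), (6,6), (6,7)]
arrival = 37

t=1: at (1,0)
t=4: at (2,0) after E
t=7: at (3,0) after E
t=10: at (4,0) after E
t=13: at (5,0) after E
t=16: at (6,0) after E
t=19: at (6,1) after N
t=22: at (6,2) after N
t=25: at (6,3) after N
t=28: at (6,4) after N
t=31: at (6,5) after N
t=34: at (6,6) after N
t=37: at (6,7) after N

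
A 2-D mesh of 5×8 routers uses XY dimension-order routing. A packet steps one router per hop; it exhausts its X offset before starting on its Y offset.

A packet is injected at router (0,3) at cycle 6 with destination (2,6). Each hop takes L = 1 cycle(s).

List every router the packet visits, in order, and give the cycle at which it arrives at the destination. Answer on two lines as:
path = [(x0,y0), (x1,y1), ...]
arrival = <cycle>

#0 — 0,3 | c6
#1 — 1,3 | c7 | E
#2 — 2,3 | c8 | E
#3 — 2,4 | c9 | N
#4 — 2,5 | c10 | N
#5 — 2,6 | c11 | N

path = [(0,3), (1,3), (2,3), (2,4), (2,5), (2,6)]
arrival = 11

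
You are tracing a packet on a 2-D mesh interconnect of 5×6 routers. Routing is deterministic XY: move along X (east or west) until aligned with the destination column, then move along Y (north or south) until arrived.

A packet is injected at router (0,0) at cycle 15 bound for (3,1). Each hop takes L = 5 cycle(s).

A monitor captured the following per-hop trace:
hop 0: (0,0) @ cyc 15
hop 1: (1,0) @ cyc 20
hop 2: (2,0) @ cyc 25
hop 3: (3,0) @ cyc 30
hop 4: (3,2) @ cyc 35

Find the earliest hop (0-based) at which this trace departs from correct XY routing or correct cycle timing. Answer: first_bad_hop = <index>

hop 1: step (+1,+0), +5 cyc — ok
hop 2: step (+1,+0), +5 cyc — ok
hop 3: step (+1,+0), +5 cyc — ok
hop 4: step (+0,+2), +5 cyc — BAD: non-unit step

first_bad_hop = 4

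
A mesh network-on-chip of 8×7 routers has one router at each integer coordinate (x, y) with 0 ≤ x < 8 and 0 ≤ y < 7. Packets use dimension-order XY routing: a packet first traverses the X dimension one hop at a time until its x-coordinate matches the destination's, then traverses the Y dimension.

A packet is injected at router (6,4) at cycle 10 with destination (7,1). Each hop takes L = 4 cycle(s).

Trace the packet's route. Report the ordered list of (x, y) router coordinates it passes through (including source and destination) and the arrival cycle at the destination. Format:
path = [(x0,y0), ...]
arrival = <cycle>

t=10: at (6,4)
t=14: at (7,4) after E
t=18: at (7,3) after S
t=22: at (7,2) after S
t=26: at (7,1) after S

path = [(6,4), (7,4), (7,3), (7,2), (7,1)]
arrival = 26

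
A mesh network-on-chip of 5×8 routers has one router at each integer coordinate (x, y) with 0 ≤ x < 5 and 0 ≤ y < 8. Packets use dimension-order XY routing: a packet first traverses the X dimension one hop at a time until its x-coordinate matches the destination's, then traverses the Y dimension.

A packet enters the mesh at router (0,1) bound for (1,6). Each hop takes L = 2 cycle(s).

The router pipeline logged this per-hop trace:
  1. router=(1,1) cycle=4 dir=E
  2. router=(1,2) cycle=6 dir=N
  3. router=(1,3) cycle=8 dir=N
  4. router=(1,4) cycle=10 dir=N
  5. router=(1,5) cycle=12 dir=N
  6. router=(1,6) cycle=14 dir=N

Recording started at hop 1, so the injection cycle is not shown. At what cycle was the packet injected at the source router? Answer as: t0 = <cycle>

cyc[1] = 4 and cyc[k] = t0 + k·L for every k.
t0 = cyc[1] − L = 4 − 2 = 2.

t0 = 2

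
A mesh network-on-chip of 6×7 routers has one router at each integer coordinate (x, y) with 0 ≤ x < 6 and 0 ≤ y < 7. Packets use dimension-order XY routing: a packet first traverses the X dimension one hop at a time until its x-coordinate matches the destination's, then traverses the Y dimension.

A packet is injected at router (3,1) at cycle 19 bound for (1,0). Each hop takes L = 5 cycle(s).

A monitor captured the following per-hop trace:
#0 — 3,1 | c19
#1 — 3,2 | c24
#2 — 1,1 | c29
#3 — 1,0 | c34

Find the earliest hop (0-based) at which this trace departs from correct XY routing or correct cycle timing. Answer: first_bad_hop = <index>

first_bad_hop = 1

hop 1: step (+0,+1), +5 cyc — BAD: Y-move but x=3≠1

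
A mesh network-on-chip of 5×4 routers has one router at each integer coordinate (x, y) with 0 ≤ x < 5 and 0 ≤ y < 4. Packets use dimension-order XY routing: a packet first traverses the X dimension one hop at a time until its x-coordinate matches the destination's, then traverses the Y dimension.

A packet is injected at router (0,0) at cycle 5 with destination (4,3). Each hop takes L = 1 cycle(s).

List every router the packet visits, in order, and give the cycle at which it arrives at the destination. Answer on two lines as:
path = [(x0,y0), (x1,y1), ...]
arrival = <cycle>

hop 0: (0,0) @ cyc 5
hop 1: (1,0) @ cyc 6  [E]
hop 2: (2,0) @ cyc 7  [E]
hop 3: (3,0) @ cyc 8  [E]
hop 4: (4,0) @ cyc 9  [E]
hop 5: (4,1) @ cyc 10  [N]
hop 6: (4,2) @ cyc 11  [N]
hop 7: (4,3) @ cyc 12  [N]

path = [(0,0), (1,0), (2,0), (3,0), (4,0), (4,1), (4,2), (4,3)]
arrival = 12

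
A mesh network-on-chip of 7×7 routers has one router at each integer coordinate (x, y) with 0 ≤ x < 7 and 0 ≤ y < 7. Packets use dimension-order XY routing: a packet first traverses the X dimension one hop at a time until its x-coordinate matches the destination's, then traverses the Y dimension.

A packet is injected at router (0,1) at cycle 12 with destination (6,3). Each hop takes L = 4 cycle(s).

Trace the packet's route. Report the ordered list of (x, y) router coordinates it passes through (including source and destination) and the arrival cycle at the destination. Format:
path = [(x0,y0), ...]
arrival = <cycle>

t=12: at (0,1)
t=16: at (1,1) after E
t=20: at (2,1) after E
t=24: at (3,1) after E
t=28: at (4,1) after E
t=32: at (5,1) after E
t=36: at (6,1) after E
t=40: at (6,2) after N
t=44: at (6,3) after N

path = [(0,1), (1,1), (2,1), (3,1), (4,1), (5,1), (6,1), (6,2), (6,3)]
arrival = 44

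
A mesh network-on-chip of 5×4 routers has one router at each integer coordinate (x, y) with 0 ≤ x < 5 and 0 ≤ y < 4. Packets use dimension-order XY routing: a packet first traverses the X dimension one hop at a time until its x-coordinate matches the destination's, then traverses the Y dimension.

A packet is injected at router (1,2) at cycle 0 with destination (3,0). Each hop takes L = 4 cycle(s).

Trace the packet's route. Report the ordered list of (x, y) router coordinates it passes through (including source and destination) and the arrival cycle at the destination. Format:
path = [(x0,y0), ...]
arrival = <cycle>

path = [(1,2), (2,2), (3,2), (3,1), (3,0)]
arrival = 16

t=0: at (1,2)
t=4: at (2,2) after E
t=8: at (3,2) after E
t=12: at (3,1) after S
t=16: at (3,0) after S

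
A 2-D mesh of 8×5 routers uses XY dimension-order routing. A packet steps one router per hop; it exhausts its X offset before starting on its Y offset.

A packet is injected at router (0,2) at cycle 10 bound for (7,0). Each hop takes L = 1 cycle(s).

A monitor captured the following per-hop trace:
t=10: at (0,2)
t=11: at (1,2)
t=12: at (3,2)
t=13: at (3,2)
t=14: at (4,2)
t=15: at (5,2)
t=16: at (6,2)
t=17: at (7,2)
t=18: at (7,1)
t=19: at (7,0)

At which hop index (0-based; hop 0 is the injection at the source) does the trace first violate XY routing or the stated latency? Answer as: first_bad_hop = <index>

check 1→ d=(1,0) cyc+1: ok
check 2→ d=(2,0) cyc+1: BAD: non-unit step

first_bad_hop = 2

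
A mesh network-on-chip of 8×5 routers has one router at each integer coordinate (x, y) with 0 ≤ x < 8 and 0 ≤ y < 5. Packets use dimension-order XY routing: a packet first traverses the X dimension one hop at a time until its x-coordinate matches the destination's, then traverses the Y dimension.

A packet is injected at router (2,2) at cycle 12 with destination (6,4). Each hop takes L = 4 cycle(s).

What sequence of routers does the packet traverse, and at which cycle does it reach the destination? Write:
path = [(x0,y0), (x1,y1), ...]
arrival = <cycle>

[0] x=2 y=2 t=12
[1] x=3 y=2 t=16 →E
[2] x=4 y=2 t=20 →E
[3] x=5 y=2 t=24 →E
[4] x=6 y=2 t=28 →E
[5] x=6 y=3 t=32 →N
[6] x=6 y=4 t=36 →N

path = [(2,2), (3,2), (4,2), (5,2), (6,2), (6,3), (6,4)]
arrival = 36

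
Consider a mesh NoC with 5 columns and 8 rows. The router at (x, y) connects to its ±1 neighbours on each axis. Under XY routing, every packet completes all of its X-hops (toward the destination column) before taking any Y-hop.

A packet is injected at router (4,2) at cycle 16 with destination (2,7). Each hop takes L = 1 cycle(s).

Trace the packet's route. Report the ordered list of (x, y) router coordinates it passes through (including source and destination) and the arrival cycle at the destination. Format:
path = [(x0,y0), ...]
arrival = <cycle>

#0 — 4,2 | c16
#1 — 3,2 | c17 | W
#2 — 2,2 | c18 | W
#3 — 2,3 | c19 | N
#4 — 2,4 | c20 | N
#5 — 2,5 | c21 | N
#6 — 2,6 | c22 | N
#7 — 2,7 | c23 | N

path = [(4,2), (3,2), (2,2), (2,3), (2,4), (2,5), (2,6), (2,7)]
arrival = 23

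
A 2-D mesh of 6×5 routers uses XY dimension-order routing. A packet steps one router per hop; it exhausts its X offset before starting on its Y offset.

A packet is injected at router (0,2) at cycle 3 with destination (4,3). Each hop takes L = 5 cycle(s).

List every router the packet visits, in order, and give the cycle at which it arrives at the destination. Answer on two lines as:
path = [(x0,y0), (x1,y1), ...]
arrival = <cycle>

path = [(0,2), (1,2), (2,2), (3,2), (4,2), (4,3)]
arrival = 28

  0. router=(0,2) cycle=3 (inject)
  1. router=(1,2) cycle=8 dir=E
  2. router=(2,2) cycle=13 dir=E
  3. router=(3,2) cycle=18 dir=E
  4. router=(4,2) cycle=23 dir=E
  5. router=(4,3) cycle=28 dir=N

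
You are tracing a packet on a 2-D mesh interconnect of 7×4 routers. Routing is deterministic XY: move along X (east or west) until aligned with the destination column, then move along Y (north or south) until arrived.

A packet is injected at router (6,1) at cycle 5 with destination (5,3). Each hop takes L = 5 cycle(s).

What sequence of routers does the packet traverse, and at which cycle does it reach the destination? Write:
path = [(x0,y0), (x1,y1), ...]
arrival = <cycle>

hop 0: (6,1) @ cyc 5
hop 1: (5,1) @ cyc 10  [W]
hop 2: (5,2) @ cyc 15  [N]
hop 3: (5,3) @ cyc 20  [N]

path = [(6,1), (5,1), (5,2), (5,3)]
arrival = 20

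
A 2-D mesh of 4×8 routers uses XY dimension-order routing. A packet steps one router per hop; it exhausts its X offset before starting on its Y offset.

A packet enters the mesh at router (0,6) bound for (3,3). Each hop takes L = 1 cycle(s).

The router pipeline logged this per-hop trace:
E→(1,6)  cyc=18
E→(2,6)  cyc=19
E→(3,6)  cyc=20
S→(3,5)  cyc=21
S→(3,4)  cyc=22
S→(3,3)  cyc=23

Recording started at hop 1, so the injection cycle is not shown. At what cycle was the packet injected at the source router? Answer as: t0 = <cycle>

t0 = 17

Hop 1 reached at cycle 18; hop k is at t0 + k·L.
Therefore t0 = 18 − L = 17.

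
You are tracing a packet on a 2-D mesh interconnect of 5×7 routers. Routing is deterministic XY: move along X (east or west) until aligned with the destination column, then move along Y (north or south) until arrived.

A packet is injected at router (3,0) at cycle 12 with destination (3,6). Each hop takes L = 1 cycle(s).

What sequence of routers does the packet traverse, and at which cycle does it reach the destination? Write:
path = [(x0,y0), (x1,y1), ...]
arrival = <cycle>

src (3,0)  cyc=12
N→(3,1)  cyc=13
N→(3,2)  cyc=14
N→(3,3)  cyc=15
N→(3,4)  cyc=16
N→(3,5)  cyc=17
N→(3,6)  cyc=18

path = [(3,0), (3,1), (3,2), (3,3), (3,4), (3,5), (3,6)]
arrival = 18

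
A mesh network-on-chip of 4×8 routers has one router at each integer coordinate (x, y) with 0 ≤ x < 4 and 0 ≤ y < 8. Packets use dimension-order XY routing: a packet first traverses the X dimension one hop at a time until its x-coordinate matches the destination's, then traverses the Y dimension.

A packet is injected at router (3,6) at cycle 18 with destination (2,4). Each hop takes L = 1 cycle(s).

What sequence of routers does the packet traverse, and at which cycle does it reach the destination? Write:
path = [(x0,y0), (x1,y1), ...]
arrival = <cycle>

[0] x=3 y=6 t=18
[1] x=2 y=6 t=19 →W
[2] x=2 y=5 t=20 →S
[3] x=2 y=4 t=21 →S

path = [(3,6), (2,6), (2,5), (2,4)]
arrival = 21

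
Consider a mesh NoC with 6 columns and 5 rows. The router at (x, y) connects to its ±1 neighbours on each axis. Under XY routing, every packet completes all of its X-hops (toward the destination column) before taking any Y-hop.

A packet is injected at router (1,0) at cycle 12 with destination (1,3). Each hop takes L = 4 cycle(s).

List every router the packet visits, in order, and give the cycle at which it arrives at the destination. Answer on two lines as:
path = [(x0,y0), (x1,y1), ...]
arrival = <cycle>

path = [(1,0), (1,1), (1,2), (1,3)]
arrival = 24

t=12: at (1,0)
t=16: at (1,1) after N
t=20: at (1,2) after N
t=24: at (1,3) after N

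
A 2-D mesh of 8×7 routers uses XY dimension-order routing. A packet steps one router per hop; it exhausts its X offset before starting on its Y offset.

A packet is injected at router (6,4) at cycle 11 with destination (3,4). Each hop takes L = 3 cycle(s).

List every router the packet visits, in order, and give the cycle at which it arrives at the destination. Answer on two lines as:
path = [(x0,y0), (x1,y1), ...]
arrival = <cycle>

[0] x=6 y=4 t=11
[1] x=5 y=4 t=14 →W
[2] x=4 y=4 t=17 →W
[3] x=3 y=4 t=20 →W

path = [(6,4), (5,4), (4,4), (3,4)]
arrival = 20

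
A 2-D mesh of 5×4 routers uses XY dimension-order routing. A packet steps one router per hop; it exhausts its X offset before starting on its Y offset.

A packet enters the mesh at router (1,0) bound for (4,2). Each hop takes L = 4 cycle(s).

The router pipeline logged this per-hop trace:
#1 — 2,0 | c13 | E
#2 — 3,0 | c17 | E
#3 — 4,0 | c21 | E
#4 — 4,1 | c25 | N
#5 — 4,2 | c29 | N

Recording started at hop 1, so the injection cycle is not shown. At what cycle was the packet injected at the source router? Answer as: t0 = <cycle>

Hop 1 reached at cycle 13; hop k is at t0 + k·L.
t0 = cyc[1] − L = 13 − 4 = 9.

t0 = 9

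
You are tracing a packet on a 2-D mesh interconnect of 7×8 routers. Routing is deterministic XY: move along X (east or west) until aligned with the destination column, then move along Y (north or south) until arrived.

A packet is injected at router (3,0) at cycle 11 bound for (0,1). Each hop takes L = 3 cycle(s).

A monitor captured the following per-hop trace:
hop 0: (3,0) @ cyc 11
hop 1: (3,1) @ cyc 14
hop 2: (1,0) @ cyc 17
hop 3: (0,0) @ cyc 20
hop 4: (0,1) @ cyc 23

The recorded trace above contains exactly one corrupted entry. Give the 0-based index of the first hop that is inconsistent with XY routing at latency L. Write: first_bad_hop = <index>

hop 1: step (+0,+1), +3 cyc — BAD: Y-move but x=3≠0

first_bad_hop = 1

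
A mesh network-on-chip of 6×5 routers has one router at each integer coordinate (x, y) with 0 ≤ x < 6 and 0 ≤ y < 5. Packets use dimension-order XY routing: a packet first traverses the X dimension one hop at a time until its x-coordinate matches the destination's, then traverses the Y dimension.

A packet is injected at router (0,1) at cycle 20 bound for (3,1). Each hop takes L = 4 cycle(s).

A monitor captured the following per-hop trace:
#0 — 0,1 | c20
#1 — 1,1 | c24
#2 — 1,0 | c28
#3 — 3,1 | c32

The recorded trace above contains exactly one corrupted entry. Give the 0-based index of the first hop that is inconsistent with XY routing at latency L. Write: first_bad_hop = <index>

check 1→ d=(1,0) cyc+4: ok
check 2→ d=(0,-1) cyc+4: BAD: Y-move but x=1≠3

first_bad_hop = 2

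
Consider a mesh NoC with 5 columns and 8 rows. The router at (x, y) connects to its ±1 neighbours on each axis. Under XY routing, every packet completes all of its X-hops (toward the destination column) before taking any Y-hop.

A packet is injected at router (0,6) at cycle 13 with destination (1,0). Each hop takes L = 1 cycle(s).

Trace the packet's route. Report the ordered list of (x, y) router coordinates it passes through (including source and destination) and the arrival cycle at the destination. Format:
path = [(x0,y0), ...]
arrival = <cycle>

path = [(0,6), (1,6), (1,5), (1,4), (1,3), (1,2), (1,1), (1,0)]
arrival = 20

t=13: at (0,6)
t=14: at (1,6) after E
t=15: at (1,5) after S
t=16: at (1,4) after S
t=17: at (1,3) after S
t=18: at (1,2) after S
t=19: at (1,1) after S
t=20: at (1,0) after S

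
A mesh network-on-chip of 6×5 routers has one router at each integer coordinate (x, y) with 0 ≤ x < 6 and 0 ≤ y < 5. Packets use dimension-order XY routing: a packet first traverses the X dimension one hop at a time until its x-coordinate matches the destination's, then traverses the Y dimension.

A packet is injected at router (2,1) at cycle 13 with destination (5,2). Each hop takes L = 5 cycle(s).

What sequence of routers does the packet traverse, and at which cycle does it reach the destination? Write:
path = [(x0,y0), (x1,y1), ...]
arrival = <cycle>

path = [(2,1), (3,1), (4,1), (5,1), (5,2)]
arrival = 33

#0 — 2,1 | c13
#1 — 3,1 | c18 | E
#2 — 4,1 | c23 | E
#3 — 5,1 | c28 | E
#4 — 5,2 | c33 | N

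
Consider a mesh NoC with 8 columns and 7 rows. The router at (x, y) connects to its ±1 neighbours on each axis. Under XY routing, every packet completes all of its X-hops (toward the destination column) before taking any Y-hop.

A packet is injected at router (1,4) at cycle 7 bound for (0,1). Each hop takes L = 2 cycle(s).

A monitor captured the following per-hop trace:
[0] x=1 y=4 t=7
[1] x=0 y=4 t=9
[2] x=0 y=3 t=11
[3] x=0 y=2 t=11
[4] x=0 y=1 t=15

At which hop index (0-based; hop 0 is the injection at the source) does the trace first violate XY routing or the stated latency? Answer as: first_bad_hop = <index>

[1] (-1,+0) / 2c ⇒ ok
[2] (+0,-1) / 2c ⇒ ok
[3] (+0,-1) / 0c ⇒ BAD: Δcyc=0≠L

first_bad_hop = 3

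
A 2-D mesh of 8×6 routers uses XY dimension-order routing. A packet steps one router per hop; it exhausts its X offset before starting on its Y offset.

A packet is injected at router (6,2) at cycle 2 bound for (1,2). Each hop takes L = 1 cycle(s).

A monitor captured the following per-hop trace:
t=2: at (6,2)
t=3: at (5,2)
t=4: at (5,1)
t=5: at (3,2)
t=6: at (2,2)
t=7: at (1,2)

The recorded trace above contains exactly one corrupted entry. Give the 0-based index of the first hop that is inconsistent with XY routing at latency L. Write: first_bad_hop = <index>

check 1→ d=(-1,0) cyc+1: ok
check 2→ d=(0,-1) cyc+1: BAD: Y-move but x=5≠1

first_bad_hop = 2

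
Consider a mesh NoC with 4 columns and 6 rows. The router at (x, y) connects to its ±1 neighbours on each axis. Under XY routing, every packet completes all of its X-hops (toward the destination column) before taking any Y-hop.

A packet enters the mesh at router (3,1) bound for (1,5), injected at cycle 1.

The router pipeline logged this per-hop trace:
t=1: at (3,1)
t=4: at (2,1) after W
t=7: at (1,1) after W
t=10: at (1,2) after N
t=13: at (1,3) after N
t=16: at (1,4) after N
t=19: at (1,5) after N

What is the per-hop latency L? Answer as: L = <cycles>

From hop 0 (1) to hop 1 (4): +3 cycles.
Per-hop latency L = Δcyc = 3.

L = 3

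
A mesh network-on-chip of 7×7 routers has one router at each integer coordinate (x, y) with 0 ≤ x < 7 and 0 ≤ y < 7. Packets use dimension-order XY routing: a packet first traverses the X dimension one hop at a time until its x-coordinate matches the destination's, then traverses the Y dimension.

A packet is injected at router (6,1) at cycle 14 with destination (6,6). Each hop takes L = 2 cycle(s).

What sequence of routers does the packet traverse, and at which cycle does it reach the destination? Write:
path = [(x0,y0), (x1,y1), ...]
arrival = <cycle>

src (6,1)  cyc=14
N→(6,2)  cyc=16
N→(6,3)  cyc=18
N→(6,4)  cyc=20
N→(6,5)  cyc=22
N→(6,6)  cyc=24

path = [(6,1), (6,2), (6,3), (6,4), (6,5), (6,6)]
arrival = 24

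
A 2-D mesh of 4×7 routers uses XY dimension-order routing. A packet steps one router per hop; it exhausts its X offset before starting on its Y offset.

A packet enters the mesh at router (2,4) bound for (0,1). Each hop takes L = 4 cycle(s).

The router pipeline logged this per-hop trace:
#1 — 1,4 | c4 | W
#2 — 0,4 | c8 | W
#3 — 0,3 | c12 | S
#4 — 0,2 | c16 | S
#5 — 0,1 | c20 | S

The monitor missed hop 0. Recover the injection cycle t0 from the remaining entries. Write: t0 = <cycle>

t0 = 0

The first recorded entry is hop 1 at cycle 4.
Subtract one hop: t0 = 4 − 4 = 0.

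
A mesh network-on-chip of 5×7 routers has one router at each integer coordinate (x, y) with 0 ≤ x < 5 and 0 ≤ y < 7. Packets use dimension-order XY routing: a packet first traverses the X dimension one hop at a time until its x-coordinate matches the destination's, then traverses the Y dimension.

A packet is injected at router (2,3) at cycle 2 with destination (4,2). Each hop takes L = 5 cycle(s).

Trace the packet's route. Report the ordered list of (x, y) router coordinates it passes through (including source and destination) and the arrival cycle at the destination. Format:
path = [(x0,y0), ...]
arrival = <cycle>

[0] x=2 y=3 t=2
[1] x=3 y=3 t=7 →E
[2] x=4 y=3 t=12 →E
[3] x=4 y=2 t=17 →S

path = [(2,3), (3,3), (4,3), (4,2)]
arrival = 17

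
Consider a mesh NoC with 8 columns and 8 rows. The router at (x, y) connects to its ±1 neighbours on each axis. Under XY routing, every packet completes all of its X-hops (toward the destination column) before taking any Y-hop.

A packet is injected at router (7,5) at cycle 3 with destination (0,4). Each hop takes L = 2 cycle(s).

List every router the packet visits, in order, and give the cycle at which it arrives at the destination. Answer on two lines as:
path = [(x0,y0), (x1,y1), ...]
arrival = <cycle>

  0. router=(7,5) cycle=3 (inject)
  1. router=(6,5) cycle=5 dir=W
  2. router=(5,5) cycle=7 dir=W
  3. router=(4,5) cycle=9 dir=W
  4. router=(3,5) cycle=11 dir=W
  5. router=(2,5) cycle=13 dir=W
  6. router=(1,5) cycle=15 dir=W
  7. router=(0,5) cycle=17 dir=W
  8. router=(0,4) cycle=19 dir=S

path = [(7,5), (6,5), (5,5), (4,5), (3,5), (2,5), (1,5), (0,5), (0,4)]
arrival = 19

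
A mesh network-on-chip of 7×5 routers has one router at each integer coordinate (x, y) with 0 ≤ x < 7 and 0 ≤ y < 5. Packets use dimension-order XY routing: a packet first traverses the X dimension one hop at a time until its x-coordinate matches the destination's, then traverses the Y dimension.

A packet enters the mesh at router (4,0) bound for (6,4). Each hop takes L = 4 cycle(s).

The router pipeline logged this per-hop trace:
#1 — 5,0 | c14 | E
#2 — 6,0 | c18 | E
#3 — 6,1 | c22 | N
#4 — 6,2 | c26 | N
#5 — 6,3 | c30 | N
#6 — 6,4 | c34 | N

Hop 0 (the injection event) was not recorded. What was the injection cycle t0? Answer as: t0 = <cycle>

At hop 1 the cycle is 14; in general cyc_k = t0 + kL.
Subtract one hop: t0 = 14 − 4 = 10.

t0 = 10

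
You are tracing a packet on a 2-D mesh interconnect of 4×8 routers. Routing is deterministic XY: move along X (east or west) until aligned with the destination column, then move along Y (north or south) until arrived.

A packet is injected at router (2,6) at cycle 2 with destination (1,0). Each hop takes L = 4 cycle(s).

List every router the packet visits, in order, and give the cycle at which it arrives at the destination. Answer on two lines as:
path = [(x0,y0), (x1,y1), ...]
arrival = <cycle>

path = [(2,6), (1,6), (1,5), (1,4), (1,3), (1,2), (1,1), (1,0)]
arrival = 30

#0 — 2,6 | c2
#1 — 1,6 | c6 | W
#2 — 1,5 | c10 | S
#3 — 1,4 | c14 | S
#4 — 1,3 | c18 | S
#5 — 1,2 | c22 | S
#6 — 1,1 | c26 | S
#7 — 1,0 | c30 | S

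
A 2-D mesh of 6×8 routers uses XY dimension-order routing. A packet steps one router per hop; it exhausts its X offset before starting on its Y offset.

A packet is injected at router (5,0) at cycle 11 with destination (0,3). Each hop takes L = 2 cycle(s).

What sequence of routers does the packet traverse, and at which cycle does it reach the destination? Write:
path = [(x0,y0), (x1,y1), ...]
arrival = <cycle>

path = [(5,0), (4,0), (3,0), (2,0), (1,0), (0,0), (0,1), (0,2), (0,3)]
arrival = 27

#0 — 5,0 | c11
#1 — 4,0 | c13 | W
#2 — 3,0 | c15 | W
#3 — 2,0 | c17 | W
#4 — 1,0 | c19 | W
#5 — 0,0 | c21 | W
#6 — 0,1 | c23 | N
#7 — 0,2 | c25 | N
#8 — 0,3 | c27 | N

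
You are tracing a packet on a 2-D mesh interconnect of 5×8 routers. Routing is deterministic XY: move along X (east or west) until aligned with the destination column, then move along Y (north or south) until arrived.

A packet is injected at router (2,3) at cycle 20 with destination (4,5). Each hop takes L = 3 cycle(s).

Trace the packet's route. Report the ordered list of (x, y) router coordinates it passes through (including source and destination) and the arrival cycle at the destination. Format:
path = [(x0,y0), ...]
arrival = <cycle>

path = [(2,3), (3,3), (4,3), (4,4), (4,5)]
arrival = 32

[0] x=2 y=3 t=20
[1] x=3 y=3 t=23 →E
[2] x=4 y=3 t=26 →E
[3] x=4 y=4 t=29 →N
[4] x=4 y=5 t=32 →N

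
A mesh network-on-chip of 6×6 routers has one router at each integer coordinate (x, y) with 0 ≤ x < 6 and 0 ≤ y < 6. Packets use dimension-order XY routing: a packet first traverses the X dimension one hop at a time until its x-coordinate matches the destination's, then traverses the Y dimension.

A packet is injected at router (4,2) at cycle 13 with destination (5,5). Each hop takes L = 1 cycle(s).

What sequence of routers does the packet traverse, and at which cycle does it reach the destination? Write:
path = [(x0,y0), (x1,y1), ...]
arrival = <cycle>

path = [(4,2), (5,2), (5,3), (5,4), (5,5)]
arrival = 17

src (4,2)  cyc=13
E→(5,2)  cyc=14
N→(5,3)  cyc=15
N→(5,4)  cyc=16
N→(5,5)  cyc=17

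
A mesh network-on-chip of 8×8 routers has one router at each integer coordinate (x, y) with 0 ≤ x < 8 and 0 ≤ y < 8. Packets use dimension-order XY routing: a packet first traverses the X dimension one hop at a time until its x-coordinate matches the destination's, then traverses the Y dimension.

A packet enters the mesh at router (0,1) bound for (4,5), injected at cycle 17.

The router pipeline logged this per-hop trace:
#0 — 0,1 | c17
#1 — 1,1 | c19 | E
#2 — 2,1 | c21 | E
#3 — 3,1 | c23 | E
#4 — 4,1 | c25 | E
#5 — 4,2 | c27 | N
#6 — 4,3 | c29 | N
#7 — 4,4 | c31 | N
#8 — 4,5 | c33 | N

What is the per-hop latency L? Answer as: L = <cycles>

Δcyc across hop 0→1: 19 − 17 = 2.
Each hop adds L, hence L = 2.

L = 2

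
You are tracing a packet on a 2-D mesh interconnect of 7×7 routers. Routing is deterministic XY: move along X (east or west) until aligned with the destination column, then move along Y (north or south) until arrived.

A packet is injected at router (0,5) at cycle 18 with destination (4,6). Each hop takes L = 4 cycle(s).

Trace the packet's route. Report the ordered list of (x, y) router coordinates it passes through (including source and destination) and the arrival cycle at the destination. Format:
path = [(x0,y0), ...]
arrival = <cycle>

[0] x=0 y=5 t=18
[1] x=1 y=5 t=22 →E
[2] x=2 y=5 t=26 →E
[3] x=3 y=5 t=30 →E
[4] x=4 y=5 t=34 →E
[5] x=4 y=6 t=38 →N

path = [(0,5), (1,5), (2,5), (3,5), (4,5), (4,6)]
arrival = 38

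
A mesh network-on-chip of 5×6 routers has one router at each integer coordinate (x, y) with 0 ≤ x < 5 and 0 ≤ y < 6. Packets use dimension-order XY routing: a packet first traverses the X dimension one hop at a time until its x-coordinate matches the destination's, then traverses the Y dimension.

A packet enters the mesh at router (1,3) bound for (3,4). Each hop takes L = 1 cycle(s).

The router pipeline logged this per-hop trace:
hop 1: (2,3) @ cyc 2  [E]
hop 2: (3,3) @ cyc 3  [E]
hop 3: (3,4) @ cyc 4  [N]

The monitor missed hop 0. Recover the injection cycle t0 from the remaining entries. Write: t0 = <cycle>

t0 = 1

The first recorded entry is hop 1 at cycle 2.
Subtract one hop: t0 = 2 − 1 = 1.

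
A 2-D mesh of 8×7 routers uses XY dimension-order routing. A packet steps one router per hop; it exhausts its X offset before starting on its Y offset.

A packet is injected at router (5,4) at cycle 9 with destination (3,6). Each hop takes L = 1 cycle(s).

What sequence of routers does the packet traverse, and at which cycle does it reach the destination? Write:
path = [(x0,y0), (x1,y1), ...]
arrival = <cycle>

path = [(5,4), (4,4), (3,4), (3,5), (3,6)]
arrival = 13

src (5,4)  cyc=9
W→(4,4)  cyc=10
W→(3,4)  cyc=11
N→(3,5)  cyc=12
N→(3,6)  cyc=13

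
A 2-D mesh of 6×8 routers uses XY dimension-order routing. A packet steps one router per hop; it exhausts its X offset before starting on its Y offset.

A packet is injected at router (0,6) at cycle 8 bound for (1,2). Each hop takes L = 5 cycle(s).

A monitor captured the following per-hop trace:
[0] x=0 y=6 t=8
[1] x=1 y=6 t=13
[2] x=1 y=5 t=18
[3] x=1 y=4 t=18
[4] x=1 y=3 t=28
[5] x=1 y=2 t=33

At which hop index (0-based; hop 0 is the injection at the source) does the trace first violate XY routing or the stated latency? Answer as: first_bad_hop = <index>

first_bad_hop = 3

check 1→ d=(1,0) cyc+5: ok
check 2→ d=(0,-1) cyc+5: ok
check 3→ d=(0,-1) cyc+0: BAD: Δcyc=0≠L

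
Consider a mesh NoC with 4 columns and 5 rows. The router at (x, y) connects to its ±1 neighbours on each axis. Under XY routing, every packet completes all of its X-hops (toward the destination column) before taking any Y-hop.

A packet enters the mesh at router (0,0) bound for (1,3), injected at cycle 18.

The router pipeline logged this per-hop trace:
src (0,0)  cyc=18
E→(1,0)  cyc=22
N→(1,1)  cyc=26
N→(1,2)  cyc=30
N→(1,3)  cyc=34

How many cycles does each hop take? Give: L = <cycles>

L = 4

cyc[1] − cyc[0] = 22 − 18 = 4.
Per-hop latency L = Δcyc = 4.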